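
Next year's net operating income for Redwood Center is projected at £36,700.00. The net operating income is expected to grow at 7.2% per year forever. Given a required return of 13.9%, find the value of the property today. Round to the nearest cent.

£547761.19

Growing perpetuity: P = D₁ / (r − g) = £36,700.0000 / (0.139 − 0.072) = £547,761.19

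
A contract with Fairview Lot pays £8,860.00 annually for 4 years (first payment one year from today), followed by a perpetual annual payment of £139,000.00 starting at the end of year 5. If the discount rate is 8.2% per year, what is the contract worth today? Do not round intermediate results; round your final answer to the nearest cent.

£1265993.71

PV of 4-year annuity: £8,860.00 × [1 − (1+0.082)^−4] / 0.082 = 29215.27724
Perpetuity value at year 4: £139,000.00 / 0.082 = 1695121.95122
PV of perpetuity: 1695121.95122 / (1+0.082)^4 = 1236778.43697
Total PV = 29215.27724 + 1236778.43697 = 1265993.71421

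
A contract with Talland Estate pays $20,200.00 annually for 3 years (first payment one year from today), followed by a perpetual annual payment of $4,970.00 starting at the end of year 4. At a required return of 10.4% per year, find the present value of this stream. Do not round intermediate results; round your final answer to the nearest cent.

$85398.08

PV of 3-year annuity: $20,200.00 × [1 − (1+0.104)^−3] / 0.104 = 49882.75626
Perpetuity value at year 3: $4,970.00 / 0.104 = 47788.46154
PV of perpetuity: 47788.46154 / (1+0.104)^3 = 35515.32794
Total PV = 49882.75626 + 35515.32794 = 85398.08420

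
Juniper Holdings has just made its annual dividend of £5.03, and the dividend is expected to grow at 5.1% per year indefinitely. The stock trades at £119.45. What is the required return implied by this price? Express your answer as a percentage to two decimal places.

9.53%

D₁ = £5.03 × 1.051 = £5.2865
P = D₁/(r − g) ⇒ r = D₁/P + g = £5.2865/£119.45 + 0.051 = 0.044257 + 0.051 = 0.095257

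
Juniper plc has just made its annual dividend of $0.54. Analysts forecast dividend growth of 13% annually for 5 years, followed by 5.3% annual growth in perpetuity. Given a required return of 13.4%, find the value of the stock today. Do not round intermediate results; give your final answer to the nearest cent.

$9.57

D_1 = 0.61020
D_2 = 0.68953
D_3 = 0.77916
D_4 = 0.88046
D_5 = 0.99491
Terminal value at year 5: TV = D_5×(1+g_2)/(r−g_2) = 1.04765/0.081 = 12.93389
P_0 = D_1/(1+r)^1 + D_2/(1+r)^2 + D_3/(1+r)^3 + D_4/(1+r)^4 + D_5/(1+r)^5 + TV/(1+r)^5
    = 0.53810 + 0.53620 + 0.53431 + 0.53242 + 0.53054 + 6.89706 = 9.56862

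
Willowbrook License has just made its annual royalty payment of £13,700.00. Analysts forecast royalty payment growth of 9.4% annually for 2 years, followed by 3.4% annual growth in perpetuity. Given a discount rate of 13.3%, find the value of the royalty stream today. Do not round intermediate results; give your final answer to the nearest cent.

£159409.14

D_1 = 14987.80000
D_2 = 16396.65320
Terminal value at year 2: TV = D_2×(1+g_2)/(r−g_2) = 16954.13941/0.099 = 171253.93342
P_0 = D_1/(1+r)^1 + D_2/(1+r)^2 + TV/(1+r)^2
    = 13228.42012 + 12773.07292 + 133407.65047 = 159409.14351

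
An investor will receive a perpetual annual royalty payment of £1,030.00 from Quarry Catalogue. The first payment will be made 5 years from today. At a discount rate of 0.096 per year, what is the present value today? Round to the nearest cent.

£7435.73

Value at end of year 4: C / r = £1,030.00 / 0.096 = £10,729.1667
Discount to today: PV = £10,729.1667 / (1 + 0.096)^4 = £10,729.1667 / 1.442920 = £7,435.73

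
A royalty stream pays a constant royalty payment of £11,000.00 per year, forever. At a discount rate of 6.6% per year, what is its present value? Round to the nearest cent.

£166666.67

Level perpetuity: PV = C / r = £11,000.00 / 0.066 = £166,666.67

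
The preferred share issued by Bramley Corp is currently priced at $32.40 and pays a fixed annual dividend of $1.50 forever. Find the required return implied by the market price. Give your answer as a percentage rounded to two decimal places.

P = C/r ⇒ r = C/P = $1.50/$32.40 = 0.046296

4.63%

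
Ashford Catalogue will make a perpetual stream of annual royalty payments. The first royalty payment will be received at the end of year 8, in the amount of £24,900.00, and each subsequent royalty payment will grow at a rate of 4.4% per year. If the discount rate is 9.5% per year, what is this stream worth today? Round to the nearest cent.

£258660.63

Value at end of year 7: C₁ / (r − g) = £24,900.00 / (0.095 − 0.044) = £488,235.2941
Discount to today: PV = £488,235.2941 / (1 + 0.095)^7 = £488,235.2941 / 1.887552 = £258,660.63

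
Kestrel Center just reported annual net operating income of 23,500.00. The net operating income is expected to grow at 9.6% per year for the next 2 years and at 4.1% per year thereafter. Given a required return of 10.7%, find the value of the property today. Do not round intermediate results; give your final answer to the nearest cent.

D_1 = 25756.00000
D_2 = 28228.57600
Terminal value at year 2: TV = D_2×(1+g_2)/(r−g_2) = 29385.94762/0.066 = 445241.63055
P_0 = D_1/(1+r)^1 + D_2/(1+r)^2 + TV/(1+r)^2
    = 23266.48600 + 23035.29237 + 363329.38421 = 409631.16257

409631.16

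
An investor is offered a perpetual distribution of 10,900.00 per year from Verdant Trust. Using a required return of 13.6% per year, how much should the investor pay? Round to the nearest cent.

80147.06

Level perpetuity: PV = C / r = 10,900.00 / 0.136 = 80,147.06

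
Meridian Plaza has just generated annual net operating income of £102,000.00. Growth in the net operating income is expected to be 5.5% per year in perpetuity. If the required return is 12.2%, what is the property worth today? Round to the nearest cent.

D₁ = D₀ × (1 + g) = £102,000.00 × 1.055 = £107,610.0000
Growing perpetuity: P = D₁ / (r − g) = £107,610.0000 / (0.122 − 0.055) = £1,606,119.40

£1606119.40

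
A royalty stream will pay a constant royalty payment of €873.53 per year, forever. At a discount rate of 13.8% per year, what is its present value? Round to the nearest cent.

Level perpetuity: PV = C / r = €873.53 / 0.138 = €6,329.93

€6329.93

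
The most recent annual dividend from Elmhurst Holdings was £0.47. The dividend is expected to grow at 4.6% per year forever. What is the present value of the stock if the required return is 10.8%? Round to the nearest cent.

D₁ = D₀ × (1 + g) = £0.47 × 1.046 = £0.4916
Growing perpetuity: P = D₁ / (r − g) = £0.4916 / (0.108 − 0.046) = £7.93

£7.93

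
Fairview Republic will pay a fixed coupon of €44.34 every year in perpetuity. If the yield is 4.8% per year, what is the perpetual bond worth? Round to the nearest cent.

Level perpetuity: PV = C / r = €44.34 / 0.048 = €923.75

€923.75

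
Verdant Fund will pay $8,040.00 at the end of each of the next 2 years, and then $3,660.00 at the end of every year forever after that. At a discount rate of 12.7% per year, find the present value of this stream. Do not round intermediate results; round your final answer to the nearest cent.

$36153.79

PV of 2-year annuity: $8,040.00 × [1 − (1+0.127)^−2] / 0.127 = 13464.04971
Perpetuity value at year 2: $3,660.00 / 0.127 = 28818.89764
PV of perpetuity: 28818.89764 / (1+0.127)^2 = 22689.74068
Total PV = 13464.04971 + 22689.74068 = 36153.79039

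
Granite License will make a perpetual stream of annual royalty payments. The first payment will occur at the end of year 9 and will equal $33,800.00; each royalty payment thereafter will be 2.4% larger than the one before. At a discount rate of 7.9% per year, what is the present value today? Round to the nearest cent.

Value at end of year 8: C₁ / (r − g) = $33,800.00 / (0.079 − 0.024) = $614,545.4545
Discount to today: PV = $614,545.4545 / (1 + 0.079)^8 = $614,545.4545 / 1.837264 = $334,489.47

$334489.47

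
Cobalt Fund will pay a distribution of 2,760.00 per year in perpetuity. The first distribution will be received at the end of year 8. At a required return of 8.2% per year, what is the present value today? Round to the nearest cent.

Value at end of year 7: C / r = 2,760.00 / 0.082 = 33,658.5366
Discount to today: PV = 33,658.5366 / (1 + 0.082)^7 = 33,658.5366 / 1.736164 = 19,386.72

19386.72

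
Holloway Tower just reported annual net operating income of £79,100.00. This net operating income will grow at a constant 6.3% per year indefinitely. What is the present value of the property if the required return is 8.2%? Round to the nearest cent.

D₁ = D₀ × (1 + g) = £79,100.00 × 1.063 = £84,083.3000
Growing perpetuity: P = D₁ / (r − g) = £84,083.3000 / (0.082 − 0.063) = £4,425,436.84

£4425436.84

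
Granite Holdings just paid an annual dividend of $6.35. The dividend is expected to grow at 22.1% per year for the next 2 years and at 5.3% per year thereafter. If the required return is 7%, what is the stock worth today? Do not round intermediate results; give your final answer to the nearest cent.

$527.69

D_1 = 7.75335
D_2 = 9.46684
Terminal value at year 2: TV = D_2×(1+g_2)/(r−g_2) = 9.96858/0.017 = 586.38723
P_0 = D_1/(1+r)^1 + D_2/(1+r)^2 + TV/(1+r)^2
    = 7.24612 + 8.26870 + 512.17332 = 527.68814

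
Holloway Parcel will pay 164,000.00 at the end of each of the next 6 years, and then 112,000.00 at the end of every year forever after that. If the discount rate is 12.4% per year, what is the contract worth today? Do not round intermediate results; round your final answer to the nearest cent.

1114618.74

PV of 6-year annuity: 164,000.00 × [1 − (1+0.124)^−6] / 0.124 = 666700.78487
Perpetuity value at year 6: 112,000.00 / 0.124 = 903225.80645
PV of perpetuity: 903225.80645 / (1+0.124)^6 = 447917.95337
Total PV = 666700.78487 + 447917.95337 = 1114618.73824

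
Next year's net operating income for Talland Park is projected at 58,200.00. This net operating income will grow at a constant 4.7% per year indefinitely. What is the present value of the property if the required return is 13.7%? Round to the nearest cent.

Growing perpetuity: P = D₁ / (r − g) = 58,200.0000 / (0.137 − 0.047) = 646,666.67

646666.67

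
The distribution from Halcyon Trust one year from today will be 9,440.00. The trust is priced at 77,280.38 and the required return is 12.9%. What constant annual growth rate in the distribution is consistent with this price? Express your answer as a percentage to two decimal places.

0.68%

P = D₁/(r−g) ⇒ g = r − D₁/P = 0.129 − 9,440.00/77,280.38 = 0.006847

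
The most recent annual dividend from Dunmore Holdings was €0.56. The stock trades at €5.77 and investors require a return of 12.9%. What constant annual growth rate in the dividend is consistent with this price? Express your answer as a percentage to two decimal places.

2.91%

P = D₀(1+g)/(r−g) ⇒ P(r−g) = D₀(1+g) ⇒ g(P+D₀) = P·r − D₀
g = (P·r − D₀)/(P + D₀) = (€5.77×0.129 − €0.56) / (€5.77 + €0.56) = 0.029120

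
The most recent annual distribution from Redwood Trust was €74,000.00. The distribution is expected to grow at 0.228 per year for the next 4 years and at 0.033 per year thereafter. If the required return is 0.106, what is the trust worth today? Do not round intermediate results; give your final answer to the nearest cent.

€1978549.38

D_1 = 90872.00000
D_2 = 111590.81600
D_3 = 137033.52205
D_4 = 168277.16507
Terminal value at year 4: TV = D_4×(1+g_2)/(r−g_2) = 173830.31152/0.073 = 2381237.14414
P_0 = D_1/(1+r)^1 + D_2/(1+r)^2 + D_3/(1+r)^3 + D_4/(1+r)^4 + TV/(1+r)^4
    = 82162.74864 + 91225.90898 + 101288.80310 + 112461.70905 + 1591410.21162 = 1978549.38140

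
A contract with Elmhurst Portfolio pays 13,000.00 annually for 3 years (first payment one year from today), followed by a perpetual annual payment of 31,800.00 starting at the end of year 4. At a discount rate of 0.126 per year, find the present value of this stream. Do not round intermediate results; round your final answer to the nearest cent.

207688.04

PV of 3-year annuity: 13,000.00 × [1 − (1+0.126)^−3] / 0.126 = 30904.67291
Perpetuity value at year 3: 31,800.00 / 0.126 = 252380.95238
PV of perpetuity: 252380.95238 / (1+0.126)^3 = 176783.36787
Total PV = 30904.67291 + 176783.36787 = 207688.04079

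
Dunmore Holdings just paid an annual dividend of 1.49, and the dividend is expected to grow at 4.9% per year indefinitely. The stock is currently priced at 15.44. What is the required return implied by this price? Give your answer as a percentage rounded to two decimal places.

15.02%

D₁ = 1.49 × 1.049 = 1.5630
P = D₁/(r − g) ⇒ r = D₁/P + g = 1.5630/15.44 + 0.049 = 0.101231 + 0.049 = 0.150231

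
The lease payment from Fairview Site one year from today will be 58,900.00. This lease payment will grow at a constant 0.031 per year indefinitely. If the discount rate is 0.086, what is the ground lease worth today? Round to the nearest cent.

1070909.09

Growing perpetuity: P = D₁ / (r − g) = 58,900.0000 / (0.086 − 0.031) = 1,070,909.09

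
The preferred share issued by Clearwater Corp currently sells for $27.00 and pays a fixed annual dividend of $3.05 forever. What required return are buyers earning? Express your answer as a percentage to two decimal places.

P = C/r ⇒ r = C/P = $3.05/$27.00 = 0.112963

11.30%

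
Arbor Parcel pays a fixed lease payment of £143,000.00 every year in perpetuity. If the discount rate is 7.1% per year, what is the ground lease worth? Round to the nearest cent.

£2014084.51

Level perpetuity: PV = C / r = £143,000.00 / 0.071 = £2,014,084.51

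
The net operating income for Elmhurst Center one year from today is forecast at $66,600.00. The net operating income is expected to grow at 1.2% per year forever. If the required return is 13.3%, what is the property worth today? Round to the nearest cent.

$550413.22

Growing perpetuity: P = D₁ / (r − g) = $66,600.0000 / (0.133 − 0.012) = $550,413.22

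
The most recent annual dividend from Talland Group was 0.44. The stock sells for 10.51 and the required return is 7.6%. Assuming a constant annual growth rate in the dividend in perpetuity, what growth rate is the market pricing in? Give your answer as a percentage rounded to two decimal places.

P = D₀(1+g)/(r−g) ⇒ P(r−g) = D₀(1+g) ⇒ g(P+D₀) = P·r − D₀
g = (P·r − D₀)/(P + D₀) = (10.51×0.076 − 0.44) / (10.51 + 0.44) = 0.032763

3.28%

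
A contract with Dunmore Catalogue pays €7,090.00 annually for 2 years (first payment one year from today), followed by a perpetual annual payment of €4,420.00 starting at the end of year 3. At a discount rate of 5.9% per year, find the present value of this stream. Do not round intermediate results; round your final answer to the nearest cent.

PV of 2-year annuity: €7,090.00 × [1 − (1+0.059)^−2] / 0.059 = 13016.99271
Perpetuity value at year 2: €4,420.00 / 0.059 = 74915.25424
PV of perpetuity: 74915.25424 / (1+0.059)^2 = 66800.28840
Total PV = 13016.99271 + 66800.28840 = 79817.28111

€79817.28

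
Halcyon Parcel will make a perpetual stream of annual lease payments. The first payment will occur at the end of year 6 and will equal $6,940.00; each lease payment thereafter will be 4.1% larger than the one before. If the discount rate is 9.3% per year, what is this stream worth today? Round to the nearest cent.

$85556.95

Value at end of year 5: C₁ / (r − g) = $6,940.00 / (0.093 − 0.041) = $133,461.5385
Discount to today: PV = $133,461.5385 / (1 + 0.093)^5 = $133,461.5385 / 1.559915 = $85,556.95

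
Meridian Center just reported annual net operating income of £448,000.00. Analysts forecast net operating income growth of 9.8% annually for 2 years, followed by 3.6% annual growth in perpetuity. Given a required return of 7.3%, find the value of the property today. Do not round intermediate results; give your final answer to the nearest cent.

£14062896.15

D_1 = 491904.00000
D_2 = 540110.59200
Terminal value at year 2: TV = D_2×(1+g_2)/(r−g_2) = 559554.57331/0.037 = 15123096.57600
P_0 = D_1/(1+r)^1 + D_2/(1+r)^2 + TV/(1+r)^2
    = 458438.02423 + 469119.24567 + 13135338.87881 = 14062896.14871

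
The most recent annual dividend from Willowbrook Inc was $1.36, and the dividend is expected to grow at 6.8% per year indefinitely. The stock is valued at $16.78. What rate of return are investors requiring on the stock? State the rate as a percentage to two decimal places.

15.46%

D₁ = $1.36 × 1.068 = $1.4525
P = D₁/(r − g) ⇒ r = D₁/P + g = $1.4525/$16.78 + 0.068 = 0.086560 + 0.068 = 0.154560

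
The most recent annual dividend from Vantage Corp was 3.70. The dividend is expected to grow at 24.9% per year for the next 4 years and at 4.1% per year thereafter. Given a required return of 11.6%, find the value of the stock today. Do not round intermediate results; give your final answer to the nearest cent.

100.34

D_1 = 4.62130
D_2 = 5.77200
D_3 = 7.20923
D_4 = 9.00433
Terminal value at year 4: TV = D_4×(1+g_2)/(r−g_2) = 9.37351/0.075 = 124.98012
P_0 = D_1/(1+r)^1 + D_2/(1+r)^2 + D_3/(1+r)^3 + D_4/(1+r)^4 + TV/(1+r)^4
    = 4.14095 + 4.63445 + 5.18676 + 5.80490 + 80.57200 = 100.33907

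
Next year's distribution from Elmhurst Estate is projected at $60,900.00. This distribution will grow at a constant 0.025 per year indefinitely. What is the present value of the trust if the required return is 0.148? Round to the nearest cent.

$495121.95

Growing perpetuity: P = D₁ / (r − g) = $60,900.0000 / (0.148 − 0.025) = $495,121.95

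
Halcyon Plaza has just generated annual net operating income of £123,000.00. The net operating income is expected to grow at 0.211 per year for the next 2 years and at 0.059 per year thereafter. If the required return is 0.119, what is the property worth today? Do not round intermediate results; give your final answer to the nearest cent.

£2819768.59

D_1 = 148953.00000
D_2 = 180382.08300
Terminal value at year 2: TV = D_2×(1+g_2)/(r−g_2) = 191024.62590/0.06 = 3183743.76495
P_0 = D_1/(1+r)^1 + D_2/(1+r)^2 + TV/(1+r)^2
    = 133112.60054 + 144056.62131 + 2542599.36618 = 2819768.58803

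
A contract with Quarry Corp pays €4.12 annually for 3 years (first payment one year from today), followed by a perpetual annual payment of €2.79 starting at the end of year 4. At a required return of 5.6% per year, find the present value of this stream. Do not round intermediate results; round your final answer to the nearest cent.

€53.40

PV of 3-year annuity: €4.12 × [1 − (1+0.056)^−3] / 0.056 = 11.09482
Perpetuity value at year 3: €2.79 / 0.056 = 49.82143
PV of perpetuity: 49.82143 / (1+0.056)^3 = 42.30819
Total PV = 11.09482 + 42.30819 = 53.40301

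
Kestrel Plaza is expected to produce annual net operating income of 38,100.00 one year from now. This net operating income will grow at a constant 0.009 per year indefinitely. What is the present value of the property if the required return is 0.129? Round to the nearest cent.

Growing perpetuity: P = D₁ / (r − g) = 38,100.0000 / (0.129 − 0.009) = 317,500.00

317500.00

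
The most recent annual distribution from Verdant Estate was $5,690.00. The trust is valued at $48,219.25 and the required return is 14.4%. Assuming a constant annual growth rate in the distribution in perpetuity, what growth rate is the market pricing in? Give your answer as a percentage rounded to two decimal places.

P = D₀(1+g)/(r−g) ⇒ P(r−g) = D₀(1+g) ⇒ g(P+D₀) = P·r − D₀
g = (P·r − D₀)/(P + D₀) = ($48,219.25×0.144 − $5,690.00) / ($48,219.25 + $5,690.00) = 0.023253

2.33%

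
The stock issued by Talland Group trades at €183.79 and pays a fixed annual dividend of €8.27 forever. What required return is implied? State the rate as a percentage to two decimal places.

P = C/r ⇒ r = C/P = €8.27/€183.79 = 0.044997

4.50%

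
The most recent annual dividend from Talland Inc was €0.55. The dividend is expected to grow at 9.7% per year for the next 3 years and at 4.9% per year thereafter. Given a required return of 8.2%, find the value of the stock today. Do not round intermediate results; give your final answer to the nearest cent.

D_1 = 0.60335
D_2 = 0.66187
D_3 = 0.72608
Terminal value at year 3: TV = D_3×(1+g_2)/(r−g_2) = 0.76165/0.033 = 23.08044
P_0 = D_1/(1+r)^1 + D_2/(1+r)^2 + D_3/(1+r)^3 + TV/(1+r)^3
    = 0.55762 + 0.56536 + 0.57319 + 18.22059 = 19.91676

€19.92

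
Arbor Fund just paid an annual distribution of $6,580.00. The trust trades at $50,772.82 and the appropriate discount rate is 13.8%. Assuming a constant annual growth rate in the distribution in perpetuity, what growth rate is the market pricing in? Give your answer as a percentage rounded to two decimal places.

P = D₀(1+g)/(r−g) ⇒ P(r−g) = D₀(1+g) ⇒ g(P+D₀) = P·r − D₀
g = (P·r − D₀)/(P + D₀) = ($50,772.82×0.138 − $6,580.00) / ($50,772.82 + $6,580.00) = 0.007439

0.74%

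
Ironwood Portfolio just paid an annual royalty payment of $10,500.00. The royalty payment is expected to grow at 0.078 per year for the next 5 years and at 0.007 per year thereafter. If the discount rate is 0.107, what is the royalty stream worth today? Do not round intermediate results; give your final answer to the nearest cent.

D_1 = 11319.00000
D_2 = 12201.88200
D_3 = 13153.62880
D_4 = 14179.61184
D_5 = 15285.62157
Terminal value at year 5: TV = D_5×(1+g_2)/(r−g_2) = 15392.62092/0.1 = 153926.20917
P_0 = D_1/(1+r)^1 + D_2/(1+r)^2 + D_3/(1+r)^3 + D_4/(1+r)^4 + D_5/(1+r)^5 + TV/(1+r)^5
    = 10224.93225 + 9957.07043 + 9696.22577 + 9442.21443 + 9194.85741 + 92592.21415 = 141107.51444

$141107.51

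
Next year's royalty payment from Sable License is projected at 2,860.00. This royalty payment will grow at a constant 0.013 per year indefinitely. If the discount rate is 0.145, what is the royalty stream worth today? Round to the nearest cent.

Growing perpetuity: P = D₁ / (r − g) = 2,860.0000 / (0.145 − 0.013) = 21,666.67

21666.67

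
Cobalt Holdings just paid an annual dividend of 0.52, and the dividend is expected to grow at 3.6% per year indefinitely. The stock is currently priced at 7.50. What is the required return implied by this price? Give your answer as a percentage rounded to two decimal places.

10.78%

D₁ = 0.52 × 1.036 = 0.5387
P = D₁/(r − g) ⇒ r = D₁/P + g = 0.5387/7.50 + 0.036 = 0.071829 + 0.036 = 0.107829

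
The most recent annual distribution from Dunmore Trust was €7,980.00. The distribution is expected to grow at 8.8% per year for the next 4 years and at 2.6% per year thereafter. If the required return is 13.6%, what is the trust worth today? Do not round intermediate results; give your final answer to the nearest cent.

D_1 = 8682.24000
D_2 = 9446.27712
D_3 = 10277.54951
D_4 = 11181.97386
Terminal value at year 4: TV = D_4×(1+g_2)/(r−g_2) = 11472.70518/0.11 = 104297.31985
P_0 = D_1/(1+r)^1 + D_2/(1+r)^2 + D_3/(1+r)^3 + D_4/(1+r)^4 + TV/(1+r)^4
    = 7642.81690 + 7319.88098 + 7010.59023 + 6714.36811 + 62626.74254 = 91314.39875

€91314.40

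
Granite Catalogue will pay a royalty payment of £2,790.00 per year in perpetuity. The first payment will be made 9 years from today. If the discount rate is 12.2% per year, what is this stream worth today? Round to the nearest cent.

Value at end of year 8: C / r = £2,790.00 / 0.122 = £22,868.8525
Discount to today: PV = £22,868.8525 / (1 + 0.122)^8 = £22,868.8525 / 2.511556 = £9,105.45

£9105.45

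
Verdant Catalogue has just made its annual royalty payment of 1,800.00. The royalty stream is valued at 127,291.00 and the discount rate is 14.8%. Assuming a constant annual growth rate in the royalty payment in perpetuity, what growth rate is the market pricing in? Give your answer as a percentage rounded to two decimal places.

P = D₀(1+g)/(r−g) ⇒ P(r−g) = D₀(1+g) ⇒ g(P+D₀) = P·r − D₀
g = (P·r − D₀)/(P + D₀) = (127,291.00×0.148 − 1,800.00) / (127,291.00 + 1,800.00) = 0.131993

13.20%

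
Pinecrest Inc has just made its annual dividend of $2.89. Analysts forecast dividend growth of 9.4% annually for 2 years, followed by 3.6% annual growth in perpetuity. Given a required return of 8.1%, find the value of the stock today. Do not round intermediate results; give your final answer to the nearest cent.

D_1 = 3.16166
D_2 = 3.45886
Terminal value at year 2: TV = D_2×(1+g_2)/(r−g_2) = 3.58337/0.045 = 79.63055
P_0 = D_1/(1+r)^1 + D_2/(1+r)^2 + TV/(1+r)^2
    = 2.92475 + 2.95993 + 68.14411 = 74.02880

$74.03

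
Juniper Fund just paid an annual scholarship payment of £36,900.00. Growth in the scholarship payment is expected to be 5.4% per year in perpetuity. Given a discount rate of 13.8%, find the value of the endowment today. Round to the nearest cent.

£463007.14

D₁ = D₀ × (1 + g) = £36,900.00 × 1.054 = £38,892.6000
Growing perpetuity: P = D₁ / (r − g) = £38,892.6000 / (0.138 − 0.054) = £463,007.14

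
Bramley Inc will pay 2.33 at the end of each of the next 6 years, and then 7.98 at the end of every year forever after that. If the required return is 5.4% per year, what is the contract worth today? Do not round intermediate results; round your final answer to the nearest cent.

119.46

PV of 6-year annuity: 2.33 × [1 − (1+0.054)^−6] / 0.054 = 11.67657
Perpetuity value at year 6: 7.98 / 0.054 = 147.77778
PV of perpetuity: 147.77778 / (1+0.054)^6 = 107.78677
Total PV = 11.67657 + 107.78677 = 119.46334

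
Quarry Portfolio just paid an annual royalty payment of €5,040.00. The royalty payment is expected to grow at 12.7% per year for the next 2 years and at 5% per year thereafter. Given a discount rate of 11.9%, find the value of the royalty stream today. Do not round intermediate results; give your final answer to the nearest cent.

€87984.56

D_1 = 5680.08000
D_2 = 6401.45016
Terminal value at year 2: TV = D_2×(1+g_2)/(r−g_2) = 6721.52267/0.069 = 97413.37200
P_0 = D_1/(1+r)^1 + D_2/(1+r)^2 + TV/(1+r)^2
    = 5076.03217 + 5112.32195 + 77796.20352 = 87984.55764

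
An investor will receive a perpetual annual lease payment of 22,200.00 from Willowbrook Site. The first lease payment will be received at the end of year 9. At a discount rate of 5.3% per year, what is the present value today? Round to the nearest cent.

Value at end of year 8: C / r = 22,200.00 / 0.053 = 418,867.9245
Discount to today: PV = 418,867.9245 / (1 + 0.053)^8 = 418,867.9245 / 1.511565 = 277,108.68

277108.68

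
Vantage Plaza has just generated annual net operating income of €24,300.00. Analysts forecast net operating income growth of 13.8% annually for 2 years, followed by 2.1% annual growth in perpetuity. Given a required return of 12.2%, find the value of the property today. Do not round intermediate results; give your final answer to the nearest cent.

D_1 = 27653.40000
D_2 = 31469.56920
Terminal value at year 2: TV = D_2×(1+g_2)/(r−g_2) = 32130.43015/0.101 = 318123.07082
P_0 = D_1/(1+r)^1 + D_2/(1+r)^2 + TV/(1+r)^2
    = 24646.52406 + 24997.98965 + 252702.44981 = 302346.96352

€302346.96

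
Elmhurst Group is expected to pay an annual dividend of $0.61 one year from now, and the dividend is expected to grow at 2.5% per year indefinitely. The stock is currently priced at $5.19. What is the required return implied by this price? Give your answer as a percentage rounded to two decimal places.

P = D₁/(r − g) ⇒ r = D₁/P + g = $0.6100/$5.19 + 0.025 = 0.117534 + 0.025 = 0.142534

14.25%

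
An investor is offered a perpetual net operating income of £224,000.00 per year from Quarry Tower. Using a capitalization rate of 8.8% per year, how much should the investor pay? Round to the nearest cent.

Level perpetuity: PV = C / r = £224,000.00 / 0.088 = £2,545,454.55

£2545454.55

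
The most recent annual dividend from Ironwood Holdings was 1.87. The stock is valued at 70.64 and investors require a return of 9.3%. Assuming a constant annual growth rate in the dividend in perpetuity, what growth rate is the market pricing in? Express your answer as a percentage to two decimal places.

P = D₀(1+g)/(r−g) ⇒ P(r−g) = D₀(1+g) ⇒ g(P+D₀) = P·r − D₀
g = (P·r − D₀)/(P + D₀) = (70.64×0.093 − 1.87) / (70.64 + 1.87) = 0.064812

6.48%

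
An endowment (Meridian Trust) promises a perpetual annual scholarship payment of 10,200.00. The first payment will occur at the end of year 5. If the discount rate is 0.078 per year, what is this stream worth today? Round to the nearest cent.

Value at end of year 4: C / r = 10,200.00 / 0.078 = 130,769.2308
Discount to today: PV = 130,769.2308 / (1 + 0.078)^4 = 130,769.2308 / 1.350439 = 96,834.59

96834.59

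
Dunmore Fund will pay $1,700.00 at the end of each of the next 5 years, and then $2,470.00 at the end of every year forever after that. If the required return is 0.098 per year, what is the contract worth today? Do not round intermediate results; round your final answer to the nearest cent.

PV of 5-year annuity: $1,700.00 × [1 − (1+0.098)^−5] / 0.098 = 6477.39928
Perpetuity value at year 5: $2,470.00 / 0.098 = 25204.08163
PV of perpetuity: 25204.08163 / (1+0.098)^5 = 15792.80151
Total PV = 6477.39928 + 15792.80151 = 22270.20078

$22270.20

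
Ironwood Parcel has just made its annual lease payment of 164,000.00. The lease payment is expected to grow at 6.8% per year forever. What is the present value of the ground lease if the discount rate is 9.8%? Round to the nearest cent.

5838400.00

D₁ = D₀ × (1 + g) = 164,000.00 × 1.068 = 175,152.0000
Growing perpetuity: P = D₁ / (r − g) = 175,152.0000 / (0.098 − 0.068) = 5,838,400.00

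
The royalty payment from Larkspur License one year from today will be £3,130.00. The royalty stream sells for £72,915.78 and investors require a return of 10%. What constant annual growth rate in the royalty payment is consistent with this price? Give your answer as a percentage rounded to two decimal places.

P = D₁/(r−g) ⇒ g = r − D₁/P = 0.1 − £3,130.00/£72,915.78 = 0.057074

5.71%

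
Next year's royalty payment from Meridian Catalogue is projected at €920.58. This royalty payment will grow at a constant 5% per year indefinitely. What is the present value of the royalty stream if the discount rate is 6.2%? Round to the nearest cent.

Growing perpetuity: P = D₁ / (r − g) = €920.5800 / (0.062 − 0.05) = €76,715.00

€76715.00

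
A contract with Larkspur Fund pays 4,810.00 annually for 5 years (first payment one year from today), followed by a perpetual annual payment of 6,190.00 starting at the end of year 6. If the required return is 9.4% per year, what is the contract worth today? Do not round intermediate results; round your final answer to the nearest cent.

PV of 5-year annuity: 4,810.00 × [1 − (1+0.094)^−5] / 0.094 = 18516.64702
Perpetuity value at year 5: 6,190.00 / 0.094 = 65851.06383
PV of perpetuity: 65851.06383 / (1+0.094)^5 = 42021.94843
Total PV = 18516.64702 + 42021.94843 = 60538.59545

60538.60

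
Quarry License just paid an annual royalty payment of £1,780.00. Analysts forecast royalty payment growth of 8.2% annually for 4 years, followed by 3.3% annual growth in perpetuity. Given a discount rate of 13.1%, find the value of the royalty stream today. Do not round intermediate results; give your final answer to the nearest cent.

£22097.91

D_1 = 1925.96000
D_2 = 2083.88872
D_3 = 2254.76760
D_4 = 2439.65854
Terminal value at year 4: TV = D_4×(1+g_2)/(r−g_2) = 2520.16727/0.098 = 25715.99255
P_0 = D_1/(1+r)^1 + D_2/(1+r)^2 + D_3/(1+r)^3 + D_4/(1+r)^4 + TV/(1+r)^4
    = 1702.88240 + 1629.10589 + 1558.52571 + 1491.00337 + 15716.39269 = 22097.91006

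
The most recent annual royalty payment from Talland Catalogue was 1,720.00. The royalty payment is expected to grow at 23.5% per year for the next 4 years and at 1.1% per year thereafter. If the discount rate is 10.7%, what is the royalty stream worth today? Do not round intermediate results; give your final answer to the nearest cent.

D_1 = 2124.20000
D_2 = 2623.38700
D_3 = 3239.88294
D_4 = 4001.25544
Terminal value at year 4: TV = D_4×(1+g_2)/(r−g_2) = 4045.26925/0.096 = 42138.22132
P_0 = D_1/(1+r)^1 + D_2/(1+r)^2 + D_3/(1+r)^3 + D_4/(1+r)^4 + TV/(1+r)^4
    = 1918.87986 + 2140.75576 + 2388.28668 + 2664.43907 + 28059.87399 = 37172.23535

37172.24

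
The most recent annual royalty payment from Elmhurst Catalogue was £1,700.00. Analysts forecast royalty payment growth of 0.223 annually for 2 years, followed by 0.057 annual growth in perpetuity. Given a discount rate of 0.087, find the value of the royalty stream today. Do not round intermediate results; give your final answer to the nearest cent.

£79886.92

D_1 = 2079.10000
D_2 = 2542.73930
Terminal value at year 2: TV = D_2×(1+g_2)/(r−g_2) = 2687.67544/0.03 = 89589.18134
P_0 = D_1/(1+r)^1 + D_2/(1+r)^2 + TV/(1+r)^2
    = 1912.69549 + 2152.00238 + 75822.21718 = 79886.91506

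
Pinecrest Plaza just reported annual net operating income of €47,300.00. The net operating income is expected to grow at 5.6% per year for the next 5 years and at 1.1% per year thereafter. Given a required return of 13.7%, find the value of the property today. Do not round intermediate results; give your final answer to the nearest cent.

D_1 = 49948.80000
D_2 = 52745.93280
D_3 = 55699.70504
D_4 = 58818.88852
D_5 = 62112.74628
Terminal value at year 5: TV = D_5×(1+g_2)/(r−g_2) = 62795.98648/0.126 = 498380.84512
P_0 = D_1/(1+r)^1 + D_2/(1+r)^2 + D_3/(1+r)^3 + D_4/(1+r)^4 + D_5/(1+r)^5 + TV/(1+r)^5
    = 43930.34301 + 40800.74074 + 37894.09166 + 35194.51257 + 32687.25178 + 262276.28214 = 452783.22190

€452783.22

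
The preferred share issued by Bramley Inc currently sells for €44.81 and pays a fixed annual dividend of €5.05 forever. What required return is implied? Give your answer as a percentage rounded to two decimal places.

11.27%

P = C/r ⇒ r = C/P = €5.05/€44.81 = 0.112698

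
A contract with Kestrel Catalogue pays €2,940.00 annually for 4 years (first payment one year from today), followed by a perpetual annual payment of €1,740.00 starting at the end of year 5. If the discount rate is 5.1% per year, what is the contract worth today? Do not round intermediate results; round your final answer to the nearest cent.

€38362.92

PV of 4-year annuity: €2,940.00 × [1 − (1+0.051)^−4] / 0.051 = 10400.92343
Perpetuity value at year 4: €1,740.00 / 0.051 = 34117.64706
PV of perpetuity: 34117.64706 / (1+0.051)^4 = 27961.99850
Total PV = 10400.92343 + 27961.99850 = 38362.92193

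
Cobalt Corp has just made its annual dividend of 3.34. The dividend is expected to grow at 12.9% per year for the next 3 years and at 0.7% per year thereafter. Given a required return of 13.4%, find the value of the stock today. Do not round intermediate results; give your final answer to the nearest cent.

36.07

D_1 = 3.77086
D_2 = 4.25730
D_3 = 4.80649
Terminal value at year 3: TV = D_3×(1+g_2)/(r−g_2) = 4.84014/0.127 = 38.11132
P_0 = D_1/(1+r)^1 + D_2/(1+r)^2 + D_3/(1+r)^3 + TV/(1+r)^3
    = 3.32527 + 3.31061 + 3.29601 + 26.13454 = 36.06644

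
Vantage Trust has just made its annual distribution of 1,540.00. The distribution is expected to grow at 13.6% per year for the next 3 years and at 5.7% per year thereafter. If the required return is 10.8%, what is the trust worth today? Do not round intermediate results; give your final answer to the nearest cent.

D_1 = 1749.44000
D_2 = 1987.36384
D_3 = 2257.64532
Terminal value at year 3: TV = D_3×(1+g_2)/(r−g_2) = 2386.33111/0.051 = 46790.80599
P_0 = D_1/(1+r)^1 + D_2/(1+r)^2 + D_3/(1+r)^3 + TV/(1+r)^3
    = 1578.91697 + 1618.81740 + 1659.72614 + 34398.63783 = 39256.09833

39256.10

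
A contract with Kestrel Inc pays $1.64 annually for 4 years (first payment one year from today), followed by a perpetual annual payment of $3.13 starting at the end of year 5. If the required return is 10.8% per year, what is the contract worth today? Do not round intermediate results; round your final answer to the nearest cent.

$24.34

PV of 4-year annuity: $1.64 × [1 − (1+0.108)^−4] / 0.108 = 5.10981
Perpetuity value at year 4: $3.13 / 0.108 = 28.98148
PV of perpetuity: 28.98148 / (1+0.108)^4 = 19.22921
Total PV = 5.10981 + 19.22921 = 24.33903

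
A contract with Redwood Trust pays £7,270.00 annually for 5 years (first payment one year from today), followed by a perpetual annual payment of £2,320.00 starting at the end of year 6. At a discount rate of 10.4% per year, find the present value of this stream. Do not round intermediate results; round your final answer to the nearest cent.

PV of 5-year annuity: £7,270.00 × [1 − (1+0.104)^−5] / 0.104 = 27279.69879
Perpetuity value at year 5: £2,320.00 / 0.104 = 22307.69231
PV of perpetuity: 22307.69231 / (1+0.104)^5 = 13602.20383
Total PV = 27279.69879 + 13602.20383 = 40881.90263

£40881.90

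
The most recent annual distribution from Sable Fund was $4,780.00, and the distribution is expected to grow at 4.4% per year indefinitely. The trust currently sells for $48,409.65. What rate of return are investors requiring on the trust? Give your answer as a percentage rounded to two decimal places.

14.71%

D₁ = $4,780.00 × 1.044 = $4,990.3200
P = D₁/(r − g) ⇒ r = D₁/P + g = $4,990.3200/$48,409.65 + 0.044 = 0.103085 + 0.044 = 0.147085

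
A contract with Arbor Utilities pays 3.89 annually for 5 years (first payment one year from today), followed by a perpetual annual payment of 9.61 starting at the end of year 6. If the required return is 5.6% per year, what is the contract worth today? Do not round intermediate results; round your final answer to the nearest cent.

PV of 5-year annuity: 3.89 × [1 − (1+0.056)^−5] / 0.056 = 16.56595
Perpetuity value at year 5: 9.61 / 0.056 = 171.60714
PV of perpetuity: 171.60714 / (1+0.056)^5 = 130.68200
Total PV = 16.56595 + 130.68200 = 147.24795

147.25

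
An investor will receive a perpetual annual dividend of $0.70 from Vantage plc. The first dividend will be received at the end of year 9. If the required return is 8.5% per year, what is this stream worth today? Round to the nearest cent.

$4.29

Value at end of year 8: C / r = $0.70 / 0.085 = $8.2353
Discount to today: PV = $8.2353 / (1 + 0.085)^8 = $8.2353 / 1.920604 = $4.29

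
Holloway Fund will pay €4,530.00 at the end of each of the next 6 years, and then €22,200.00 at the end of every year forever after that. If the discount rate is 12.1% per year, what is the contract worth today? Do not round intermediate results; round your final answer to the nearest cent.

PV of 6-year annuity: €4,530.00 × [1 − (1+0.121)^−6] / 0.121 = 18572.04581
Perpetuity value at year 6: €22,200.00 / 0.121 = 183471.07438
PV of perpetuity: 183471.07438 / (1+0.121)^6 = 92455.75056
Total PV = 18572.04581 + 92455.75056 = 111027.79637

€111027.80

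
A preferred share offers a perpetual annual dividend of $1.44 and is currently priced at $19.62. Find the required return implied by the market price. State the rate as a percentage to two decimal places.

P = C/r ⇒ r = C/P = $1.44/$19.62 = 0.073394

7.34%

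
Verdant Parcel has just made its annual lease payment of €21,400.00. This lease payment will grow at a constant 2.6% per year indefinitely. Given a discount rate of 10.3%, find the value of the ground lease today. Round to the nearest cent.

€285148.05

D₁ = D₀ × (1 + g) = €21,400.00 × 1.026 = €21,956.4000
Growing perpetuity: P = D₁ / (r − g) = €21,956.4000 / (0.103 − 0.026) = €285,148.05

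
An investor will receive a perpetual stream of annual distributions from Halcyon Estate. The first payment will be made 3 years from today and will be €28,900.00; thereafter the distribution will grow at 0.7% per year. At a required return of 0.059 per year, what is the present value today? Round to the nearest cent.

€495567.23

Value at end of year 2: C₁ / (r − g) = €28,900.00 / (0.059 − 0.007) = €555,769.2308
Discount to today: PV = €555,769.2308 / (1 + 0.059)^2 = €555,769.2308 / 1.121481 = €495,567.23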